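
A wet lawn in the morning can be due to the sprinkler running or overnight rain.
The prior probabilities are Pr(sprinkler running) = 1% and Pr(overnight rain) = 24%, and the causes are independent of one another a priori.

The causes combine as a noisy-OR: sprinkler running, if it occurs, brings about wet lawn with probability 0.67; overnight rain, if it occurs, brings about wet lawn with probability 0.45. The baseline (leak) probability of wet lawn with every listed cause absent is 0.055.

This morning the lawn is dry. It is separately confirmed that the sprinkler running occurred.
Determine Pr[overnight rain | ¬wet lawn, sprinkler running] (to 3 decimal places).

Under noisy-OR, P(wet lawn | causes) = 1 − (1−0.055)·∏(1−qᵢ) over the active causes.
Numerator (weight on configurations with overnight rain): 0.171517*0.24 = 0.041164
Normalizer over all consistent configurations: 0.31185*0.76 + 0.171517*0.24 = 0.278170
Posterior = 0.041164 / 0.278170 ≈ 0.148

Pr[overnight rain | ¬wet lawn, sprinkler running] ≈ 0.148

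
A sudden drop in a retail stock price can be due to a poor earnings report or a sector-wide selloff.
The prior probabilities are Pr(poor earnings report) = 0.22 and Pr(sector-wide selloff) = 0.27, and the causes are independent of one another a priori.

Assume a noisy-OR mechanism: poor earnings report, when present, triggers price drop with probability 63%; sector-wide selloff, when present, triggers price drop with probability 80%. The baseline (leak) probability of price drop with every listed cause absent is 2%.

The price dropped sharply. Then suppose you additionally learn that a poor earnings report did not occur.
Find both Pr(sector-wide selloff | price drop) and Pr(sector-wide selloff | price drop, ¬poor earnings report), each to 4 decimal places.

Under noisy-OR, P(price drop | causes) = 1 − (1−0.02)·∏(1−qᵢ) over the active causes.
P(price drop) = 0.02*0.78*0.73 + 0.804*0.78*0.27 + 0.6374*0.22*0.73 + 0.92748*0.22*0.27 = 0.011388 + 0.169322 + 0.102366 + 0.055092 = 0.338168
Of this, 0.224414 comes from 0.169322 + 0.055092 (the sector-wide selloff=true cases).
So P(sector-wide selloff | price drop) = 0.224414/0.338168 ≈ 0.6636.

With the extra evidence:
Enumerate both values of sector-wide selloff and weight by the priors:
  P(price drop | ¬poor earnings report) = 0.02×0.73 + 0.804×0.27
        = 0.014600 + 0.217080 = 0.231680
Configurations with sector-wide selloff contribute 0.217080, so
  P(sector-wide selloff | price drop, ¬poor earnings report) = 0.217080 / 0.231680 ≈ 0.9370
Ruling out poor earnings report raises the posterior on sector-wide selloff — the flip side of explaining away.

Pr(sector-wide selloff | price drop) ≈ 0.6636; Pr(sector-wide selloff | price drop, ¬poor earnings report) ≈ 0.9370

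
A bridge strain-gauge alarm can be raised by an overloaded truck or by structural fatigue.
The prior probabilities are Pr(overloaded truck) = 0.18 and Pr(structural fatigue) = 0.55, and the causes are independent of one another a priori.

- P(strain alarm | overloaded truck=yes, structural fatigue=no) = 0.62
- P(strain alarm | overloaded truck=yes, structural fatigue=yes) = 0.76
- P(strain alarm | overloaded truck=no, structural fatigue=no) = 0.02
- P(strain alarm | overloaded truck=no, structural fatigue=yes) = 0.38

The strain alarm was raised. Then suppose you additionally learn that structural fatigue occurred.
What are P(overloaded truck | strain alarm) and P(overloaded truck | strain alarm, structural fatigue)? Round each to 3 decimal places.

P(overloaded truck | strain alarm) ≈ 0.412; P(overloaded truck | strain alarm, structural fatigue) ≈ 0.305

Enumerate the 4 (overloaded truck, structural fatigue) configurations and weight by the priors:
  P(strain alarm) = 0.02·0.82·0.45 + 0.38·0.82·0.55 + 0.62·0.18·0.45 + 0.76·0.18·0.55
        = 0.007380 + 0.171380 + 0.050220 + 0.075240 = 0.304220
Keeping only the overloaded truck-present terms gives 0.125460, so
  P(overloaded truck | strain alarm) = 0.125460 / 0.304220 ≈ 0.412

Now condition on the additional information:
Sum P(strain alarm|·) weighted by the priors over both values of overloaded truck:
  P(strain alarm | structural fatigue) = 0.38×0.82 + 0.76×0.18
        = 0.311600 + 0.136800 = 0.448400
The terms with overloaded truck present sum to 0.136800, so
  P(overloaded truck | strain alarm, structural fatigue) = 0.136800 / 0.448400 ≈ 0.305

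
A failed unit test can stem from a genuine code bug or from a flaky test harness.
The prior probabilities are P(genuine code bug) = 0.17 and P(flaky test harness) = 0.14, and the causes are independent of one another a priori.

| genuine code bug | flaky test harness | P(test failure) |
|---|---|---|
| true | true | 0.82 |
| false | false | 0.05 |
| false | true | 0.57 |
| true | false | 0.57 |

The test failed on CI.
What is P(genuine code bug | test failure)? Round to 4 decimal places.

P(genuine code bug | test failure) ≈ 0.5023

Sum P(test failure|·) weighted by the priors over the 4 (genuine code bug, flaky test harness) configurations:
  P(test failure) = 0.05×0.83×0.86 + 0.57×0.83×0.14 + 0.57×0.17×0.86 + 0.82×0.17×0.14
        = 0.035690 + 0.066234 + 0.083334 + 0.019516 = 0.204774
Configurations with genuine code bug contribute 0.102850, so
  P(genuine code bug | test failure) = 0.102850 / 0.204774 ≈ 0.5023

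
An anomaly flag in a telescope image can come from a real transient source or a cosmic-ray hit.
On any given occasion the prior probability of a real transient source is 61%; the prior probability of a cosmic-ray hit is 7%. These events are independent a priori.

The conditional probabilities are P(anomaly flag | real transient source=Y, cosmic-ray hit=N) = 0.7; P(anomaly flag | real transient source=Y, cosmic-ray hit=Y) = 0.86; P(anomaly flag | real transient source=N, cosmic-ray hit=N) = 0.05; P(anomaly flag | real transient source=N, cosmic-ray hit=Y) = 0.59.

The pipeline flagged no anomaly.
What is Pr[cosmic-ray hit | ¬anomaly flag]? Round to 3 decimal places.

Sum P(¬anomaly flag|·) weighted by the priors over the 4 (real transient source, cosmic-ray hit) configurations:
  P(¬anomaly flag) = 0.95×0.39×0.93 + 0.41×0.39×0.07 + 0.3×0.61×0.93 + 0.14×0.61×0.07
        = 0.344565 + 0.011193 + 0.170190 + 0.005978 = 0.531926
The terms with cosmic-ray hit present sum to 0.017171, so
  P(cosmic-ray hit | ¬anomaly flag) = 0.017171 / 0.531926 ≈ 0.032

Pr[cosmic-ray hit | ¬anomaly flag] ≈ 0.032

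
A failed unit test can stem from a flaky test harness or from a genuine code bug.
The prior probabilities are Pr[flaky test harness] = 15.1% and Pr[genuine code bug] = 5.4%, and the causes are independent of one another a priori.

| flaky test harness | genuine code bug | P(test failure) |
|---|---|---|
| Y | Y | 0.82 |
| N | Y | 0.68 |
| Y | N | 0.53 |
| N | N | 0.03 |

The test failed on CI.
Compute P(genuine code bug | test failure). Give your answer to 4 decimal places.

Numerator (weight on configurations with genuine code bug): 0.031175 + 0.006686 = 0.037861
Normalizer over all consistent configurations: 0.03×0.849×0.946 + 0.68×0.849×0.054 + 0.53×0.151×0.946 + 0.82×0.151×0.054 = 0.137664
P(genuine code bug | test failure) = 0.037861/0.137664 ≈ 0.2750

P(genuine code bug | test failure) ≈ 0.2750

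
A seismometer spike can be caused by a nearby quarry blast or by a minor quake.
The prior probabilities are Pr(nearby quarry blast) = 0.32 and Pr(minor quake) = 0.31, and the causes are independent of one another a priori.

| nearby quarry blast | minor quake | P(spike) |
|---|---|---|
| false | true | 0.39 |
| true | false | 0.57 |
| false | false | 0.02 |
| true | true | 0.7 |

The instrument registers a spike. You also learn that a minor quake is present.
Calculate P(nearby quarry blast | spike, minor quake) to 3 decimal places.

P(nearby quarry blast | spike, minor quake) ≈ 0.458

Weight on nearby quarry blast=true, given the evidence: 0.7×0.32 = 0.224000
Denominator P(spike | minor quake): 0.39×0.68 + 0.7×0.32 = 0.489200
P(nearby quarry blast | spike, minor quake) = 0.224000/0.489200 ≈ 0.458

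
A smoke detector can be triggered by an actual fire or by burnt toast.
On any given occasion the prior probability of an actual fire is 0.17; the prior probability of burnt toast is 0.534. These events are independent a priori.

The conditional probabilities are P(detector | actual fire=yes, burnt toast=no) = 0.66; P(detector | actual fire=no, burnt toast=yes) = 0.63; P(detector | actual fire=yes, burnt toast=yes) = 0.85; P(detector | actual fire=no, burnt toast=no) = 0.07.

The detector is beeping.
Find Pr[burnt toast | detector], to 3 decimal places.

Pr[burnt toast | detector] ≈ 0.818

By total probability over the 4 (actual fire, burnt toast) configurations:
  P(detector) = 0.07·0.83·0.466 + 0.63·0.83·0.534 + 0.66·0.17·0.466 + 0.85·0.17·0.534
        = 0.027075 + 0.279229 + 0.052285 + 0.077163 = 0.435752
The terms with burnt toast present sum to 0.356392, so
  P(burnt toast | detector) = 0.356392 / 0.435752 ≈ 0.818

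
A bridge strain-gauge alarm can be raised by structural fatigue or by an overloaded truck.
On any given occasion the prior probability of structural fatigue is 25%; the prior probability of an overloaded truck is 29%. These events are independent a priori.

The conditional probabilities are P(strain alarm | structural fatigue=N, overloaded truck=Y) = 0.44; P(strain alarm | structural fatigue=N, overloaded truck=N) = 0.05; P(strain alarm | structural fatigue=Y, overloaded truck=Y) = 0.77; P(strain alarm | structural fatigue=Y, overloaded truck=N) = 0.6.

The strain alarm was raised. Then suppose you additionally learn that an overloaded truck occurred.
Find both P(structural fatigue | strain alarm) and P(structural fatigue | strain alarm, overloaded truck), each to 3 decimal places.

P(structural fatigue | strain alarm) ≈ 0.570; P(structural fatigue | strain alarm, overloaded truck) ≈ 0.368

Weight on structural fatigue=true, given the evidence: 0.106500 + 0.055825 = 0.162325
Normalizer over all consistent configurations: 0.05*0.75*0.71 + 0.44*0.75*0.29 + 0.6*0.25*0.71 + 0.77*0.25*0.29 = 0.284650
P(structural fatigue | strain alarm) = 0.162325/0.284650 ≈ 0.570

Now condition on the additional information:
Enumerate both values of structural fatigue and weight by the priors:
  P(strain alarm | overloaded truck) = 0.44·0.75 + 0.77·0.25
        = 0.330000 + 0.192500 = 0.522500
Keeping only the structural fatigue-present terms gives 0.192500, so
  P(structural fatigue | strain alarm, overloaded truck) = 0.192500 / 0.522500 ≈ 0.368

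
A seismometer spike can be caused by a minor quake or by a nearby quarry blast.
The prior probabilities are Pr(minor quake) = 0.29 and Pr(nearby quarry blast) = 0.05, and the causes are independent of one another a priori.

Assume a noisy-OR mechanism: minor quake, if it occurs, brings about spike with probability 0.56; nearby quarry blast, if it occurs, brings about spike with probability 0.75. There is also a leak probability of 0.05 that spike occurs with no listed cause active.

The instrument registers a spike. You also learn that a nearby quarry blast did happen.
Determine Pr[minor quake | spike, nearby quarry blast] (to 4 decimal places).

Under noisy-OR, P(spike | causes) = 1 − (1−0.05)·∏(1−qᵢ) over the active causes.
Enumerate both values of minor quake and weight by the priors:
  P(spike | nearby quarry blast) = 0.7625×0.71 + 0.8955×0.29
        = 0.541375 + 0.259695 = 0.801070
The terms with minor quake present sum to 0.259695, so
  P(minor quake | spike, nearby quarry blast) = 0.259695 / 0.801070 ≈ 0.3242

Pr[minor quake | spike, nearby quarry blast] ≈ 0.3242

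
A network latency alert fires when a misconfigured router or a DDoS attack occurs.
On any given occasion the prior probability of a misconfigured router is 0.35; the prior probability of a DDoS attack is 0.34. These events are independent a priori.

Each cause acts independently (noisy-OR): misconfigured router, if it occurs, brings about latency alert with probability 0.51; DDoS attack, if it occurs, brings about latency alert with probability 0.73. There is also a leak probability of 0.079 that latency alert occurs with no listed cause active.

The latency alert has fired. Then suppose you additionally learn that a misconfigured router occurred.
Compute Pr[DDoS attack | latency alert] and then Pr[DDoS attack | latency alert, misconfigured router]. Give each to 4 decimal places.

Under noisy-OR, P(latency alert | causes) = 1 − (1−0.079)·∏(1−qᵢ) over the active causes.
Enumerate the 4 (misconfigured router, DDoS attack) configurations and weight by the priors:
  P(latency alert) = 0.079×0.65×0.66 + 0.75133×0.65×0.34 + 0.54871×0.35×0.66 + 0.878152×0.35×0.34
        = 0.033891 + 0.166044 + 0.126752 + 0.104500 = 0.431187
The terms with DDoS attack present sum to 0.270544, so
  P(DDoS attack | latency alert) = 0.270544 / 0.431187 ≈ 0.6274

With the extra evidence:
Weight on DDoS attack=true, given the evidence: 0.878152·0.34 = 0.298572
Denominator P(latency alert | misconfigured router): 0.54871·0.66 + 0.878152·0.34 = 0.660721
P(DDoS attack | latency alert, misconfigured router) = 0.298572/0.660721 ≈ 0.4519

Pr[DDoS attack | latency alert] ≈ 0.6274; Pr[DDoS attack | latency alert, misconfigured router] ≈ 0.4519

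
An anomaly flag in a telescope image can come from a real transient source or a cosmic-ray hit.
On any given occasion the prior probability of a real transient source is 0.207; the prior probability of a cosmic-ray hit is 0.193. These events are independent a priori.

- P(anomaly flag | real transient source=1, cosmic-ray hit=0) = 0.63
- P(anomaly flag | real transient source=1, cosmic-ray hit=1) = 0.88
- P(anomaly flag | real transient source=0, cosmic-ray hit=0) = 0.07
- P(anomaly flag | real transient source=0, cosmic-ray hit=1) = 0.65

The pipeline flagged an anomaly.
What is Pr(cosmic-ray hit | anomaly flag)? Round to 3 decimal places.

Enumerate the 4 (real transient source, cosmic-ray hit) configurations and weight by the priors:
  P(anomaly flag) = 0.07×0.793×0.807 + 0.65×0.793×0.193 + 0.63×0.207×0.807 + 0.88×0.207×0.193
        = 0.044797 + 0.099482 + 0.105241 + 0.035157 = 0.284677
Configurations with cosmic-ray hit contribute 0.134639, so
  P(cosmic-ray hit | anomaly flag) = 0.134639 / 0.284677 ≈ 0.473

Pr(cosmic-ray hit | anomaly flag) ≈ 0.473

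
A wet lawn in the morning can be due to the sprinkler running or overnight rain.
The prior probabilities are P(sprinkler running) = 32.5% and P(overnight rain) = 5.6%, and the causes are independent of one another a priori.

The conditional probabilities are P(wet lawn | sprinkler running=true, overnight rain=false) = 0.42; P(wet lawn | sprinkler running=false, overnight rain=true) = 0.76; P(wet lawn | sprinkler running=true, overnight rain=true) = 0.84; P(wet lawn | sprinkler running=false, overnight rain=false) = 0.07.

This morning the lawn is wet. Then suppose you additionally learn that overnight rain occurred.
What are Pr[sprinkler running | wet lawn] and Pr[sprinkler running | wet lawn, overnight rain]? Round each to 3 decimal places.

Sum P(wet lawn|·) weighted by the priors over the 4 (sprinkler running, overnight rain) configurations:
  P(wet lawn) = 0.07×0.675×0.944 + 0.76×0.675×0.056 + 0.42×0.325×0.944 + 0.84×0.325×0.056
        = 0.044604 + 0.028728 + 0.128856 + 0.015288 = 0.217476
Keeping only the sprinkler running-present terms gives 0.144144, so
  P(sprinkler running | wet lawn) = 0.144144 / 0.217476 ≈ 0.663

Now condition on the additional information:
P(wet lawn | overnight rain) = 0.76*0.675 + 0.84*0.325 = 0.513000 + 0.273000 = 0.786000
Of this, 0.273000 comes from 0.84*0.325 (the sprinkler running=true cases).
Hence the posterior is 0.273000/0.786000 ≈ 0.347.
The drop from 0.663 to 0.347 is the explaining-away (discounting) effect.

Pr[sprinkler running | wet lawn] ≈ 0.663; Pr[sprinkler running | wet lawn, overnight rain] ≈ 0.347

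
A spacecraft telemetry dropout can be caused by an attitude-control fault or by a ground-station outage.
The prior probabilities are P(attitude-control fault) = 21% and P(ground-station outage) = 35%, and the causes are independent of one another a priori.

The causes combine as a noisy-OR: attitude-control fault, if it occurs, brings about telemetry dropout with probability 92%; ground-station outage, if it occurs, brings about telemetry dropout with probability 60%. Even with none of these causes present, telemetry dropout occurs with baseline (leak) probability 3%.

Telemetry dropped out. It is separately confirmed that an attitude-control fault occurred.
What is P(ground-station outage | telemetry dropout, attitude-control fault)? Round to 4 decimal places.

P(ground-station outage | telemetry dropout, attitude-control fault) ≈ 0.3613

Under noisy-OR, P(telemetry dropout | causes) = 1 − (1−0.03)·∏(1−qᵢ) over the active causes.
P(telemetry dropout | attitude-control fault) = 0.9224*0.65 + 0.96896*0.35 = 0.599560 + 0.339136 = 0.938696
Of this, 0.339136 comes from 0.96896*0.35 (the ground-station outage=true cases).
P(ground-station outage | telemetry dropout, attitude-control fault) = 0.339136 / 0.938696 ≈ 0.3613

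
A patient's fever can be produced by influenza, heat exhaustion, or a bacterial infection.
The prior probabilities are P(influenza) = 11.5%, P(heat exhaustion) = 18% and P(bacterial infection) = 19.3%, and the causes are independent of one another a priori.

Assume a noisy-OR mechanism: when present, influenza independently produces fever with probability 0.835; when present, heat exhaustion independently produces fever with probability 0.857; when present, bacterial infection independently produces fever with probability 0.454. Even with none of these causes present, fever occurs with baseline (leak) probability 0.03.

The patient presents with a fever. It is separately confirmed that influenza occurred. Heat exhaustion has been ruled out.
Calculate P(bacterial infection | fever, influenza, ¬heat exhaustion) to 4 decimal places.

P(bacterial infection | fever, influenza, ¬heat exhaustion) ≈ 0.2063

Under noisy-OR, P(fever | causes) = 1 − (1−0.03)·∏(1−qᵢ) over the active causes.
Sum P(fever|·) weighted by the priors over both values of bacterial infection:
  P(fever | influenza, ¬heat exhaustion) = 0.83995*0.807 + 0.912613*0.193
        = 0.677840 + 0.176134 = 0.853974
Configurations with bacterial infection contribute 0.176134, so
  P(bacterial infection | fever, influenza, ¬heat exhaustion) = 0.176134 / 0.853974 ≈ 0.2063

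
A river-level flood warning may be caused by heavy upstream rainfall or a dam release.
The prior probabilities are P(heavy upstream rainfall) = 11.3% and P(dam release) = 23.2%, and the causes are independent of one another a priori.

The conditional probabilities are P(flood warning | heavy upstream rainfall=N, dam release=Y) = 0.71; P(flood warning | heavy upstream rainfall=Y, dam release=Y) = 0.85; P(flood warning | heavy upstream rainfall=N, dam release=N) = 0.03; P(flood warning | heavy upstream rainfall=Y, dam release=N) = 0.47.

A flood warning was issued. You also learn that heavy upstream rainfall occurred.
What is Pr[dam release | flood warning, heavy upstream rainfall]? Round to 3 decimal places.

Weight on dam release=true, given the evidence: 0.85·0.232 = 0.197200
Denominator P(flood warning | heavy upstream rainfall): 0.47·0.768 + 0.85·0.232 = 0.558160
P(dam release | flood warning, heavy upstream rainfall) = 0.197200/0.558160 ≈ 0.353

Pr[dam release | flood warning, heavy upstream rainfall] ≈ 0.353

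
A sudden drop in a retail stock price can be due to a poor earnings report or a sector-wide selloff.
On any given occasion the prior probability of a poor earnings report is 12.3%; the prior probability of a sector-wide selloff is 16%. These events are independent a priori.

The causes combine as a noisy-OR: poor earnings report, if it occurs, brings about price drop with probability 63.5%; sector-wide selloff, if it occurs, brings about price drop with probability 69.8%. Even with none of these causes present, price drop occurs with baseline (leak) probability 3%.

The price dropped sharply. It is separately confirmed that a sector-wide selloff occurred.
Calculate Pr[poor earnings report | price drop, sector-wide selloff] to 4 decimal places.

Under noisy-OR, P(price drop | causes) = 1 − (1−0.03)·∏(1−qᵢ) over the active causes.
Weight on poor earnings report=true, given the evidence: 0.893077·0.123 = 0.109848
Denominator P(price drop | sector-wide selloff): 0.70706·0.877 + 0.893077·0.123 = 0.729940
Posterior = 0.109848 / 0.729940 ≈ 0.1505

Pr[poor earnings report | price drop, sector-wide selloff] ≈ 0.1505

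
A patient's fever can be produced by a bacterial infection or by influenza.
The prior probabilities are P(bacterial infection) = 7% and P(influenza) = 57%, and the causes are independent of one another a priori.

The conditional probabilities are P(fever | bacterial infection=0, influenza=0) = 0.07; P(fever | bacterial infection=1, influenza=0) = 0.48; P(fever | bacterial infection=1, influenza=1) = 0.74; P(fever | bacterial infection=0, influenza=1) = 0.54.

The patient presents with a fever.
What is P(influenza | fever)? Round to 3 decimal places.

P(fever) = 0.07×0.93×0.43 + 0.54×0.93×0.57 + 0.48×0.07×0.43 + 0.74×0.07×0.57 = 0.027993 + 0.286254 + 0.014448 + 0.029526 = 0.358221
The influenza-present share is 0.286254 + 0.029526 = 0.315780.
So P(influenza | fever) = 0.315780/0.358221 ≈ 0.882.

P(influenza | fever) ≈ 0.882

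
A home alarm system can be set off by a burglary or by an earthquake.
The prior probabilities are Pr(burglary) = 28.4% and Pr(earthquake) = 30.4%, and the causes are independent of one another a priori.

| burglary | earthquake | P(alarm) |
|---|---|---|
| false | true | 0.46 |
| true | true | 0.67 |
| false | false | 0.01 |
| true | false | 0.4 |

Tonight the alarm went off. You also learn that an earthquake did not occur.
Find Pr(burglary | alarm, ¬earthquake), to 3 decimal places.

Pr(burglary | alarm, ¬earthquake) ≈ 0.941

P(alarm | ¬earthquake) = 0.01*0.716 + 0.4*0.284 = 0.007160 + 0.113600 = 0.120760
Of this, 0.113600 comes from 0.4*0.284 (the burglary=true cases).
So P(burglary | alarm, ¬earthquake) = 0.113600/0.120760 ≈ 0.941.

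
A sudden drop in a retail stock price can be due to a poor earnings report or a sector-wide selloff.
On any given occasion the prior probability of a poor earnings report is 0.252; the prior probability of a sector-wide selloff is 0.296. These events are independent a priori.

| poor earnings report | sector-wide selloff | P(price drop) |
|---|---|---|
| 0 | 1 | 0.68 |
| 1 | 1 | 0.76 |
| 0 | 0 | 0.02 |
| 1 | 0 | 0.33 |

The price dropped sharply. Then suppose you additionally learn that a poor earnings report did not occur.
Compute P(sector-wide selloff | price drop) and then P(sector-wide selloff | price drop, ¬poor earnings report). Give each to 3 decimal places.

P(sector-wide selloff | price drop) ≈ 0.750; P(sector-wide selloff | price drop, ¬poor earnings report) ≈ 0.935

Sum P(price drop|·) weighted by the priors over the 4 (poor earnings report, sector-wide selloff) configurations:
  P(price drop) = 0.02×0.748×0.704 + 0.68×0.748×0.296 + 0.33×0.252×0.704 + 0.76×0.252×0.296
        = 0.010532 + 0.150557 + 0.058545 + 0.056690 = 0.276324
Configurations with sector-wide selloff contribute 0.207247, so
  P(sector-wide selloff | price drop) = 0.207247 / 0.276324 ≈ 0.750

Now also conditioning on poor earnings report≠true:
Enumerate both values of sector-wide selloff and weight by the priors:
  P(price drop | ¬poor earnings report) = 0.02*0.704 + 0.68*0.296
        = 0.014080 + 0.201280 = 0.215360
Configurations with sector-wide selloff contribute 0.201280, so
  P(sector-wide selloff | price drop, ¬poor earnings report) = 0.201280 / 0.215360 ≈ 0.935
Ruling out poor earnings report raises the posterior on sector-wide selloff — the flip side of explaining away.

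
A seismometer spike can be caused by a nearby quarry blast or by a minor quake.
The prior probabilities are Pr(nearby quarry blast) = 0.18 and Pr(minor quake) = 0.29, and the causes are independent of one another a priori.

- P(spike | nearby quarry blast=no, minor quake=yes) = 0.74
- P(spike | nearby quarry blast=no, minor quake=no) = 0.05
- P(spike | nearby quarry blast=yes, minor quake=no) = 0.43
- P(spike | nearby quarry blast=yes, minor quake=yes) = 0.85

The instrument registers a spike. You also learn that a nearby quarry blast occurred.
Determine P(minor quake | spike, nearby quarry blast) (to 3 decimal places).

P(minor quake | spike, nearby quarry blast) ≈ 0.447

Numerator (weight on configurations with minor quake): 0.85*0.29 = 0.246500
Normalizer over all consistent configurations: 0.43*0.71 + 0.85*0.29 = 0.551800
P(minor quake | spike, nearby quarry blast) = 0.246500/0.551800 ≈ 0.447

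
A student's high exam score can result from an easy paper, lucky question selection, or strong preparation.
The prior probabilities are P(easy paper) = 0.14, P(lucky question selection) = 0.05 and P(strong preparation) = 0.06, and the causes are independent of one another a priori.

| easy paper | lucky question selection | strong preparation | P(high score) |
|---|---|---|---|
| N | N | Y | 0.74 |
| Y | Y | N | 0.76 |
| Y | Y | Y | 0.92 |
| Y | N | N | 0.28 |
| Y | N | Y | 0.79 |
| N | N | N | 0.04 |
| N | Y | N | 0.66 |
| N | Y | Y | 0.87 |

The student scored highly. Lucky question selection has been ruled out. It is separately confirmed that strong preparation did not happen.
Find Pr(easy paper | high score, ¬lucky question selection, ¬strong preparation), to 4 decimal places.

P(high score | ¬lucky question selection, ¬strong preparation) = 0.04·0.86 + 0.28·0.14 = 0.034400 + 0.039200 = 0.073600
The easy paper-present share is 0.28·0.14 = 0.039200.
Hence the posterior is 0.039200/0.073600 ≈ 0.5326.

Pr(easy paper | high score, ¬lucky question selection, ¬strong preparation) ≈ 0.5326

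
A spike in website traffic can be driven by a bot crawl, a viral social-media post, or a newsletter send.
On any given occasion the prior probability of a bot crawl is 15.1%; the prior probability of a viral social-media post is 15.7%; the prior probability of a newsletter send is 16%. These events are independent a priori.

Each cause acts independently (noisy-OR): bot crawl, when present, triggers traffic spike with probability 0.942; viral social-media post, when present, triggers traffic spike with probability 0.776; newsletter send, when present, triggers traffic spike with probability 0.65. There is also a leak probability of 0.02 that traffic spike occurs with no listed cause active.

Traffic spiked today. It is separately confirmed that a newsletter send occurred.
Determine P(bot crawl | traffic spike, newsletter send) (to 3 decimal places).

P(bot crawl | traffic spike, newsletter send) ≈ 0.200

Under noisy-OR, P(traffic spike | causes) = 1 − (1−0.02)·∏(1−qᵢ) over the active causes.
Sum P(traffic spike|·) weighted by the priors over the 4 (bot crawl, viral social-media post) configurations:
  P(traffic spike | newsletter send) = 0.657*0.849*0.843 + 0.923168*0.849*0.157 + 0.980106*0.151*0.843 + 0.995544*0.151*0.157
        = 0.470219 + 0.123052 + 0.124761 + 0.023601 = 0.741633
Configurations with bot crawl contribute 0.148362, so
  P(bot crawl | traffic spike, newsletter send) = 0.148362 / 0.741633 ≈ 0.200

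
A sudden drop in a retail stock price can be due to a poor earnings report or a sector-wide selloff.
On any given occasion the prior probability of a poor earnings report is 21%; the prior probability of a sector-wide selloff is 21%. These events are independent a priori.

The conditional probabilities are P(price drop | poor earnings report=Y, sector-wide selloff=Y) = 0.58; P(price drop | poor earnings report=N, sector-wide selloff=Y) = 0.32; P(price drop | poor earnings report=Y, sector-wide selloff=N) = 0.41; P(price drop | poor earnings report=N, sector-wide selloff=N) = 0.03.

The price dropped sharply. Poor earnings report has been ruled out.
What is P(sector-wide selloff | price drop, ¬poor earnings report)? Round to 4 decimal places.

Numerator (weight on configurations with sector-wide selloff): 0.32×0.21 = 0.067200
Denominator P(price drop | ¬poor earnings report): 0.03×0.79 + 0.32×0.21 = 0.090900
P(sector-wide selloff | price drop, ¬poor earnings report) = 0.067200/0.090900 ≈ 0.7393

P(sector-wide selloff | price drop, ¬poor earnings report) ≈ 0.7393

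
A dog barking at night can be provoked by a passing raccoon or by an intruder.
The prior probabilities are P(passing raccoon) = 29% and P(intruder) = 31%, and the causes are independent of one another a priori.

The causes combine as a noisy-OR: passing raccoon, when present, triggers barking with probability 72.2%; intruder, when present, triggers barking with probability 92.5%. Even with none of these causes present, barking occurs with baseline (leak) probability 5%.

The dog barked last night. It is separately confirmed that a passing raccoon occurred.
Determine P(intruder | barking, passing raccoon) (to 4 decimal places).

Under noisy-OR, P(barking | causes) = 1 − (1−0.05)·∏(1−qᵢ) over the active causes.
Weight on intruder=true, given the evidence: 0.980193·0.31 = 0.303860
Denominator P(barking | passing raccoon): 0.7359·0.69 + 0.980193·0.31 = 0.811631
Posterior = 0.303860 / 0.811631 ≈ 0.3744

P(intruder | barking, passing raccoon) ≈ 0.3744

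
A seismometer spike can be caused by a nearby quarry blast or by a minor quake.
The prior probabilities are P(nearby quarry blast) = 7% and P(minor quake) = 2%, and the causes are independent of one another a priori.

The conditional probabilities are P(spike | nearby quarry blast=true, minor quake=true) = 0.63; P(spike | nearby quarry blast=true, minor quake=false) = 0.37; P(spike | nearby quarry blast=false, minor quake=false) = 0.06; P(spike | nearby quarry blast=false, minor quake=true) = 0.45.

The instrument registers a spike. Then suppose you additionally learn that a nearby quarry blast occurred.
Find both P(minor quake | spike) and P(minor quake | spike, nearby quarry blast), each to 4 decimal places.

Enumerate the 4 (nearby quarry blast, minor quake) configurations and weight by the priors:
  P(spike) = 0.06·0.93·0.98 + 0.45·0.93·0.02 + 0.37·0.07·0.98 + 0.63·0.07·0.02
        = 0.054684 + 0.008370 + 0.025382 + 0.000882 = 0.089318
Keeping only the minor quake-present terms gives 0.009252, so
  P(minor quake | spike) = 0.009252 / 0.089318 ≈ 0.1036

With the extra evidence:
Weight on minor quake=true, given the evidence: 0.63*0.02 = 0.012600
The normalizing constant is 0.37*0.98 + 0.63*0.02 = 0.375200
Posterior = 0.012600 / 0.375200 ≈ 0.0336

P(minor quake | spike) ≈ 0.1036; P(minor quake | spike, nearby quarry blast) ≈ 0.0336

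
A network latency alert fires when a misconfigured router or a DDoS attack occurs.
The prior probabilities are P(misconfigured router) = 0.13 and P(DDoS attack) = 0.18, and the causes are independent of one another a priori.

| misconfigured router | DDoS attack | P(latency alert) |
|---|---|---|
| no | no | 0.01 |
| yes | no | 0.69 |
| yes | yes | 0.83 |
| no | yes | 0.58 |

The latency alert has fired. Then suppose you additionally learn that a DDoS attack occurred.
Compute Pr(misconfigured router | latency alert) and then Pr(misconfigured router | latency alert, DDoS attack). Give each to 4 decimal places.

Pr(misconfigured router | latency alert) ≈ 0.4869; Pr(misconfigured router | latency alert, DDoS attack) ≈ 0.1762

Enumerate the 4 (misconfigured router, DDoS attack) configurations and weight by the priors:
  P(latency alert) = 0.01*0.87*0.82 + 0.58*0.87*0.18 + 0.69*0.13*0.82 + 0.83*0.13*0.18
        = 0.007134 + 0.090828 + 0.073554 + 0.019422 = 0.190938
The terms with misconfigured router present sum to 0.092976, so
  P(misconfigured router | latency alert) = 0.092976 / 0.190938 ≈ 0.4869

Now condition on the additional information:
P(latency alert | DDoS attack) = 0.58·0.87 + 0.83·0.13 = 0.504600 + 0.107900 = 0.612500
Of this, 0.107900 comes from 0.83·0.13 (the misconfigured router=true cases).
Hence the posterior is 0.107900/0.612500 ≈ 0.1762.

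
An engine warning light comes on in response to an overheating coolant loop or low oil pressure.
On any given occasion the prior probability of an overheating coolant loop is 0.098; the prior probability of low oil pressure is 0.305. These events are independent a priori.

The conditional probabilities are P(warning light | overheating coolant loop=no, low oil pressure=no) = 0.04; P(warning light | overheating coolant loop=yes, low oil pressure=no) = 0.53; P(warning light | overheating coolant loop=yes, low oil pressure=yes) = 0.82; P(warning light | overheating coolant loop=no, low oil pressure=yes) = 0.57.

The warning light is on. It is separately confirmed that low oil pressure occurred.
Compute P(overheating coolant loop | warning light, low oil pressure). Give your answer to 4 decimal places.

For the numerator, keep only overheating coolant loop=true terms: 0.82×0.098 = 0.080360
Denominator P(warning light | low oil pressure): 0.57×0.902 + 0.82×0.098 = 0.594500
P(overheating coolant loop | warning light, low oil pressure) = 0.080360/0.594500 ≈ 0.1352

P(overheating coolant loop | warning light, low oil pressure) ≈ 0.1352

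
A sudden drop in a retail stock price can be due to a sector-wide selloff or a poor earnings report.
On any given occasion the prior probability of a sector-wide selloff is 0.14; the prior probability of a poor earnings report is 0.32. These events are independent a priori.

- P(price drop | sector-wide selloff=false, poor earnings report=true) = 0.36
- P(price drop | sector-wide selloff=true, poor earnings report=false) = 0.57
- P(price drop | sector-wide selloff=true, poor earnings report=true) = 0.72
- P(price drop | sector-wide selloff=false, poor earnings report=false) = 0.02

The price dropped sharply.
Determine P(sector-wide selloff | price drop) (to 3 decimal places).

P(sector-wide selloff | price drop) ≈ 0.439

P(price drop) = 0.02×0.86×0.68 + 0.36×0.86×0.32 + 0.57×0.14×0.68 + 0.72×0.14×0.32 = 0.011696 + 0.099072 + 0.054264 + 0.032256 = 0.197288
Restricting to configurations with sector-wide selloff present: 0.054264 + 0.032256 = 0.086520.
P(sector-wide selloff | price drop) = 0.086520 / 0.197288 ≈ 0.439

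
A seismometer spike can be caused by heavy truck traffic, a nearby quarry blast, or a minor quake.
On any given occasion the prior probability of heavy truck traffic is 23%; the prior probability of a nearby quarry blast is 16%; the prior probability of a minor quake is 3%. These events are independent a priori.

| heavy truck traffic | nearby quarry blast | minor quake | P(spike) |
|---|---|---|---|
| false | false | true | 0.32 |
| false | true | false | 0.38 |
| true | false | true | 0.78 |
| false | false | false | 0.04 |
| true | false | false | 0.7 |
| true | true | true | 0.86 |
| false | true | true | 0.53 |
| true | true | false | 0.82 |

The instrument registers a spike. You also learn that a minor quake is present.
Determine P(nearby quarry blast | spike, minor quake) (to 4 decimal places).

Numerator (weight on configurations with nearby quarry blast): 0.065296 + 0.031648 = 0.096944
Normalizer over all consistent configurations: 0.32·0.77·0.84 + 0.53·0.77·0.16 + 0.78·0.23·0.84 + 0.86·0.23·0.16 = 0.454616
P(nearby quarry blast | spike, minor quake) = 0.096944/0.454616 ≈ 0.2132

P(nearby quarry blast | spike, minor quake) ≈ 0.2132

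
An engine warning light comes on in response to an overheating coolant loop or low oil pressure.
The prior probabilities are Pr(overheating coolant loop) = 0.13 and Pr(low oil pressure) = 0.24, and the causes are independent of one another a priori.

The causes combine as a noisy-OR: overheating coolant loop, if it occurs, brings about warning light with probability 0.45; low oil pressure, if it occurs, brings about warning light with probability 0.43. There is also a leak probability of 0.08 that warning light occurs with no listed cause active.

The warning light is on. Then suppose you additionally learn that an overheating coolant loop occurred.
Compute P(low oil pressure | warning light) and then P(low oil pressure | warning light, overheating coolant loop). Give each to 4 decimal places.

Under noisy-OR, P(warning light | causes) = 1 − (1−0.08)·∏(1−qᵢ) over the active causes.
Sum P(warning light|·) weighted by the priors over the 4 (overheating coolant loop, low oil pressure) configurations:
  P(warning light) = 0.08×0.87×0.76 + 0.4756×0.87×0.24 + 0.494×0.13×0.76 + 0.71158×0.13×0.24
        = 0.052896 + 0.099305 + 0.048807 + 0.022201 = 0.223209
The terms with low oil pressure present sum to 0.121506, so
  P(low oil pressure | warning light) = 0.121506 / 0.223209 ≈ 0.5444

Now condition on the additional information:
P(warning light | overheating coolant loop) = 0.494×0.76 + 0.71158×0.24 = 0.375440 + 0.170779 = 0.546219
Restricting to configurations with low oil pressure present: 0.71158×0.24 = 0.170779.
P(low oil pressure | warning light, overheating coolant loop) = 0.170779 / 0.546219 ≈ 0.3127

P(low oil pressure | warning light) ≈ 0.5444; P(low oil pressure | warning light, overheating coolant loop) ≈ 0.3127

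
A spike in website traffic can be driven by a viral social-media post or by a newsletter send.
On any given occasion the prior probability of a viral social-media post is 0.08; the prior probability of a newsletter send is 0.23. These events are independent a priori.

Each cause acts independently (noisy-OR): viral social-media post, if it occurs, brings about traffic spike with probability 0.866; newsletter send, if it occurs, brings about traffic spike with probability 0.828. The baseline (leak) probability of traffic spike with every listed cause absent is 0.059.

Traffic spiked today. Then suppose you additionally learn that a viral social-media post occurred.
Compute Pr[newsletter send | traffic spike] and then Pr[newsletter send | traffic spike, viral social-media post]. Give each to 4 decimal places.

Pr[newsletter send | traffic spike] ≈ 0.6714; Pr[newsletter send | traffic spike, viral social-media post] ≈ 0.2506

Under noisy-OR, P(traffic spike | causes) = 1 − (1−0.059)·∏(1−qᵢ) over the active causes.
Enumerate the 4 (viral social-media post, newsletter send) configurations and weight by the priors:
  P(traffic spike) = 0.059*0.92*0.77 + 0.838148*0.92*0.23 + 0.873906*0.08*0.77 + 0.978312*0.08*0.23
        = 0.041796 + 0.177352 + 0.053833 + 0.018001 = 0.290982
Configurations with newsletter send contribute 0.195353, so
  P(newsletter send | traffic spike) = 0.195353 / 0.290982 ≈ 0.6714

Now condition on the additional information:
Numerator (weight on configurations with newsletter send): 0.978312*0.23 = 0.225012
Denominator P(traffic spike | viral social-media post): 0.873906*0.77 + 0.978312*0.23 = 0.897920
P(newsletter send | traffic spike, viral social-media post) = 0.225012/0.897920 ≈ 0.2506
The drop from 0.6714 to 0.2506 is the explaining-away (discounting) effect.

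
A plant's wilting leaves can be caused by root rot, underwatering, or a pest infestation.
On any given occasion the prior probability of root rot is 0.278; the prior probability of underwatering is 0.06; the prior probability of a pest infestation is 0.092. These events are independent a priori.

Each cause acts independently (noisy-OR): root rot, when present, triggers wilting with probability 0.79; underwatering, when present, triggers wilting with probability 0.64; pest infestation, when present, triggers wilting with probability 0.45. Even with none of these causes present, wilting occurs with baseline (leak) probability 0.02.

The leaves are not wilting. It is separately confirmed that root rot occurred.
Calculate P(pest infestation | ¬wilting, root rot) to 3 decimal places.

Under noisy-OR, P(wilting | causes) = 1 − (1−0.02)·∏(1−qᵢ) over the active causes.
Numerator (weight on configurations with pest infestation): 0.009789 + 0.000225 = 0.010014
Normalizer over all consistent configurations: 0.2058*0.94*0.908 + 0.11319*0.94*0.092 + 0.074088*0.06*0.908 + 0.040748*0.06*0.092 = 0.189704
P(pest infestation | ¬wilting, root rot) = 0.010014/0.189704 ≈ 0.053

P(pest infestation | ¬wilting, root rot) ≈ 0.053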